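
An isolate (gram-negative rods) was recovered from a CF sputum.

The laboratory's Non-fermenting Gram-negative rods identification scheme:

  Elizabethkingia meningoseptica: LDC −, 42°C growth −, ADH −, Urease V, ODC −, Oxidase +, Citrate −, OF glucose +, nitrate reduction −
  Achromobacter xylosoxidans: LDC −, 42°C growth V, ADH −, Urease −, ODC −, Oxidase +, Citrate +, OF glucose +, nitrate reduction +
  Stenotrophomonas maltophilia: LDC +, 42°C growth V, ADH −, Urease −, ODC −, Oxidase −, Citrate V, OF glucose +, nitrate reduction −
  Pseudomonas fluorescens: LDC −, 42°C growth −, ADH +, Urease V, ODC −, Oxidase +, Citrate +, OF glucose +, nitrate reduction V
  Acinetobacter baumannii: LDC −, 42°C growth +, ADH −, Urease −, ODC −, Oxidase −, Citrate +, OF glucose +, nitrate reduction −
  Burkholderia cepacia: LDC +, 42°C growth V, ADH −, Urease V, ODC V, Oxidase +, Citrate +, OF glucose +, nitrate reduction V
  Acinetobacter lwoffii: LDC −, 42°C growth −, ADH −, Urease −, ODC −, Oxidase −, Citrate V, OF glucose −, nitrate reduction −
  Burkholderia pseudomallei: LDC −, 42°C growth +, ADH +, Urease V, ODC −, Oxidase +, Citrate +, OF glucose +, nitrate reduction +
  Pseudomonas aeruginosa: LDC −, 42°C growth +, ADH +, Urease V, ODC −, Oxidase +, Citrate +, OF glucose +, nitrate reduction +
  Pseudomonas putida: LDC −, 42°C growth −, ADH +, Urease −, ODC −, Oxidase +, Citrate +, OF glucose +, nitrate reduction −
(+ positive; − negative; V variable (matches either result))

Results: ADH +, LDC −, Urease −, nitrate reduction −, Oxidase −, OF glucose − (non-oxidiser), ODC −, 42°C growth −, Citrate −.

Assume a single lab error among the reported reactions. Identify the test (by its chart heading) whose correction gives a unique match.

ADH

As reported, no row in the chart matches all 9 reactions.
Reversing ADH (to −) → unique match: Acinetobacter lwoffii.
Reversing Citrate → still no organism matches.
Reversing Oxidase → still no organism matches.
Reversing OF glucose → still no organism matches.
Reversing Urease → still no organism matches.
Reversing nitrate reduction → still no organism matches.
Reversing ODC → still no organism matches.
Reversing LDC → still no organism matches.
Reversing 42°C growth → still no organism matches.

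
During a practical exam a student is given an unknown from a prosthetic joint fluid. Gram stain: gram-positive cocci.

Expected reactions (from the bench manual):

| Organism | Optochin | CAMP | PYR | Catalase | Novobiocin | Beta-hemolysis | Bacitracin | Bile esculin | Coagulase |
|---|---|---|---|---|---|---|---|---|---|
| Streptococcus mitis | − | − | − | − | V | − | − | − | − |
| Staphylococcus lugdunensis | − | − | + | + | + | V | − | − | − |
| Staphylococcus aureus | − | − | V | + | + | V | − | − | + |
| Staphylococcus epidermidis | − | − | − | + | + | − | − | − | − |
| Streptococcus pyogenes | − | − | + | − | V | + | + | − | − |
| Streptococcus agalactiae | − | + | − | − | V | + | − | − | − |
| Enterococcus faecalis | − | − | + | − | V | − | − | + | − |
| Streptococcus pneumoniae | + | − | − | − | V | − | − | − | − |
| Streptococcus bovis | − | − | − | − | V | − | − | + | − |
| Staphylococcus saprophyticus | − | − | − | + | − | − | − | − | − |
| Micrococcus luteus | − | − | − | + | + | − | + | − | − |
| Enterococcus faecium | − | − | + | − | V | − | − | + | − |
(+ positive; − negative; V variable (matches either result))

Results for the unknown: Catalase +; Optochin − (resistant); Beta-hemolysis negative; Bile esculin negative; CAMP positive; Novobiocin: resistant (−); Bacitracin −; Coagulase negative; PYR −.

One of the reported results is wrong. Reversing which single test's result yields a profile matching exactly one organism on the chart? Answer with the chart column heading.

CAMP

As reported, no row in the chart matches all 9 reactions.
Reversing CAMP (to −) → unique match: Staphylococcus saprophyticus.
Reversing Catalase → still no organism matches.
Reversing Coagulase → still no organism matches.
Reversing Optochin → still no organism matches.
Reversing PYR → still no organism matches.
Reversing Bile esculin → still no organism matches.
Reversing Beta-hemolysis → still no organism matches.
Reversing Novobiocin → still no organism matches.
Reversing Bacitracin → still no organism matches.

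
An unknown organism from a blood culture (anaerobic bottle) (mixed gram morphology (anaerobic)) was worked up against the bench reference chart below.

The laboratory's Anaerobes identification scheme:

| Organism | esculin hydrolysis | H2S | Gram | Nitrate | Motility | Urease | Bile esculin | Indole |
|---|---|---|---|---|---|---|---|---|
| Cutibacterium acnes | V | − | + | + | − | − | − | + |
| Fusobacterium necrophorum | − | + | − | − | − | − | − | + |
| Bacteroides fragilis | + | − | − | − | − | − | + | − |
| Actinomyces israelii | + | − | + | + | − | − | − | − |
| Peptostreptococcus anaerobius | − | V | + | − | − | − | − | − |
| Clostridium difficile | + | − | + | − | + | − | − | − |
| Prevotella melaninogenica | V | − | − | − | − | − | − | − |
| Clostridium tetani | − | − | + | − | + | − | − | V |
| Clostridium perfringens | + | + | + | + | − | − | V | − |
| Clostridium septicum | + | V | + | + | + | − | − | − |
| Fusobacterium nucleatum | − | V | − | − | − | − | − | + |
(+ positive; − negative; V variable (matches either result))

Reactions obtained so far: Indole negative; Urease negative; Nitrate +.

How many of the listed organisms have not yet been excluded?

3

Indole −: excludes Cutibacterium acnes, Fusobacterium necrophorum, Fusobacterium nucleatum — 8 left.
Urease −: all 8 remaining candidates are consistent.
Nitrate +: excludes 5 organisms — 3 left.
Still consistent: Actinomyces israelii, Clostridium perfringens, Clostridium septicum.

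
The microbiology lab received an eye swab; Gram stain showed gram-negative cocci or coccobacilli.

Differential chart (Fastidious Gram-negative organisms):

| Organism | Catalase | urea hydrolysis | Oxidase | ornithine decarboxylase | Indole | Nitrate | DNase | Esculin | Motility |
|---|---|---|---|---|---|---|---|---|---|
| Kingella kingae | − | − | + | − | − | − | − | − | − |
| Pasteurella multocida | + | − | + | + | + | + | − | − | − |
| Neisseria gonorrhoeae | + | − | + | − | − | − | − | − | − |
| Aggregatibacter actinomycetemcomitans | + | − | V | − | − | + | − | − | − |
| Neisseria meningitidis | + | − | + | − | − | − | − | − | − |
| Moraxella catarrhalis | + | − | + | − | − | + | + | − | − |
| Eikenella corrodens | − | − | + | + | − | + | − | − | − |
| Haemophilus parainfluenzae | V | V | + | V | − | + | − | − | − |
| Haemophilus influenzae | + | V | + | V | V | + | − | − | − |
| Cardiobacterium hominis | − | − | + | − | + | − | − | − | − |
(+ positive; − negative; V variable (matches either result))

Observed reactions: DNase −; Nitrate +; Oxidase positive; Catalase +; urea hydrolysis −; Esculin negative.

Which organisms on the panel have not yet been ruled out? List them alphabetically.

Aggregatibacter actinomycetemcomitans, Haemophilus influenzae, Haemophilus parainfluenzae, Pasteurella multocida

DNase −: excludes Moraxella catarrhalis — 9 left.
Esculin −: all 9 remaining candidates are consistent.
Oxidase +: all 9 remaining candidates are consistent.
urea hydrolysis −: all 9 remaining candidates are consistent.
Catalase +: excludes Kingella kingae, Eikenella corrodens, Cardiobacterium hominis — 6 left.
Nitrate +: excludes Neisseria gonorrhoeae, Neisseria meningitidis — 4 left.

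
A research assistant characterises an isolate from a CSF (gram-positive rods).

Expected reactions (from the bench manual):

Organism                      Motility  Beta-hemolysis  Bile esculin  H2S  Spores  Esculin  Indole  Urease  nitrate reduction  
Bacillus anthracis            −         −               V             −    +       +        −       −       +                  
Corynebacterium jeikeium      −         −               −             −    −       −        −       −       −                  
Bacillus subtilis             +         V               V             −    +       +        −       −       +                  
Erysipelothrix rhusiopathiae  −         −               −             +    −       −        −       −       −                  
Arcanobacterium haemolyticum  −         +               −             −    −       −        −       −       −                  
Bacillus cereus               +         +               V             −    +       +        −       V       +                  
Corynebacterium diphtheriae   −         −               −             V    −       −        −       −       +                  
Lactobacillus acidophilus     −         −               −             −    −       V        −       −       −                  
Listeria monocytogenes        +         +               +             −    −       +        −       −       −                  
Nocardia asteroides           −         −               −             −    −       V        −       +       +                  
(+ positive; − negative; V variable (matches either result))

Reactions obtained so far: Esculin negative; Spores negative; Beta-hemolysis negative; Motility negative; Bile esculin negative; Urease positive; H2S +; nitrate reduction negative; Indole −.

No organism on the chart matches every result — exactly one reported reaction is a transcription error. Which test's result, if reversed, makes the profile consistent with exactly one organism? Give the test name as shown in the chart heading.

As reported, no row in the chart matches all 9 reactions.
Reversing H2S → still no organism matches.
Reversing Bile esculin → still no organism matches.
Reversing Indole → still no organism matches.
Reversing nitrate reduction → still no organism matches.
Reversing Motility → still no organism matches.
Reversing Esculin → still no organism matches.
Reversing Spores → still no organism matches.
Reversing Beta-hemolysis → still no organism matches.
Reversing Urease (to −) → unique match: Erysipelothrix rhusiopathiae.

Urease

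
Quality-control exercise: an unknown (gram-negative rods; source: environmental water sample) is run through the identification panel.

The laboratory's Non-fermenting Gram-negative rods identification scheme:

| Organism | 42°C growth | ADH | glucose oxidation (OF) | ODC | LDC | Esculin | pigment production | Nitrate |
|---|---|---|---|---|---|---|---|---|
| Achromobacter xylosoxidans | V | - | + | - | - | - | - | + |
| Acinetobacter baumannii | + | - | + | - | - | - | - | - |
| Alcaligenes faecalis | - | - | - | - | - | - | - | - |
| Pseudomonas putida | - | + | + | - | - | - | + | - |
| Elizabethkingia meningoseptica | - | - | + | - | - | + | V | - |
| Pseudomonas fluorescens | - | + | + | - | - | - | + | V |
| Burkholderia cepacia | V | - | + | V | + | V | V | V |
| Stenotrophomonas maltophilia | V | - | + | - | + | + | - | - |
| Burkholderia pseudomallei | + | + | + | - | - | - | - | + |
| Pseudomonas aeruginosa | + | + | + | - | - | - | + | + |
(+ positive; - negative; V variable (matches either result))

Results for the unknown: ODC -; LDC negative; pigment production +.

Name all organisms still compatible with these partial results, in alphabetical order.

LDC -: excludes Burkholderia cepacia, Stenotrophomonas maltophilia — 8 left.
ODC -: all 8 remaining candidates are consistent.
pigment production +: excludes Achromobacter xylosoxidans, Acinetobacter baumannii, Alcaligenes faecalis, Burkholderia pseudomallei — 4 left.

Elizabethkingia meningoseptica, Pseudomonas aeruginosa, Pseudomonas fluorescens, Pseudomonas putida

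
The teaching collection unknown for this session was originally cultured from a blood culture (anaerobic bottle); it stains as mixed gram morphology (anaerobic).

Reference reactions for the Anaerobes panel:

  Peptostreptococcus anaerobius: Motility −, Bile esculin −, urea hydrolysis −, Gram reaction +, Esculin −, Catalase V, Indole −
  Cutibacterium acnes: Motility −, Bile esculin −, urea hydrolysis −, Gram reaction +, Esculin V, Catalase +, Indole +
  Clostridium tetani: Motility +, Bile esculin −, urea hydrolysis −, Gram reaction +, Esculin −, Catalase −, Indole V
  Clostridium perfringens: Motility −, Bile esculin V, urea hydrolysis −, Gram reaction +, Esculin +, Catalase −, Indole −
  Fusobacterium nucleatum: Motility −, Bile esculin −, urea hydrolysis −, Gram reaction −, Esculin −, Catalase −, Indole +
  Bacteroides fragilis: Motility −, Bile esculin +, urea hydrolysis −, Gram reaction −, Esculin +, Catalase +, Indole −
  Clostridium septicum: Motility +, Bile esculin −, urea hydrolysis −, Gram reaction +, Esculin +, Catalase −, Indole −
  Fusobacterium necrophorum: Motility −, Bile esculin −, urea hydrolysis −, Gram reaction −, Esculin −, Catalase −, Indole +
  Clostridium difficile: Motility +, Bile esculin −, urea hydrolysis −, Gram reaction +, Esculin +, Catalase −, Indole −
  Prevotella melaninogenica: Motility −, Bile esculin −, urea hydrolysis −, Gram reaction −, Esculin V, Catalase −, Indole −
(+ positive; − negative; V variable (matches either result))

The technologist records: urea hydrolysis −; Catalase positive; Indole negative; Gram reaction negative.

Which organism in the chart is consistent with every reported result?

Bacteroides fragilis

Indole −: excludes Cutibacterium acnes, Fusobacterium nucleatum, Fusobacterium necrophorum — 7 left.
urea hydrolysis −: all 7 remaining candidates are consistent.
Catalase +: excludes 5 organisms — 2 left.
Gram reaction −: excludes Peptostreptococcus anaerobius — 1 left.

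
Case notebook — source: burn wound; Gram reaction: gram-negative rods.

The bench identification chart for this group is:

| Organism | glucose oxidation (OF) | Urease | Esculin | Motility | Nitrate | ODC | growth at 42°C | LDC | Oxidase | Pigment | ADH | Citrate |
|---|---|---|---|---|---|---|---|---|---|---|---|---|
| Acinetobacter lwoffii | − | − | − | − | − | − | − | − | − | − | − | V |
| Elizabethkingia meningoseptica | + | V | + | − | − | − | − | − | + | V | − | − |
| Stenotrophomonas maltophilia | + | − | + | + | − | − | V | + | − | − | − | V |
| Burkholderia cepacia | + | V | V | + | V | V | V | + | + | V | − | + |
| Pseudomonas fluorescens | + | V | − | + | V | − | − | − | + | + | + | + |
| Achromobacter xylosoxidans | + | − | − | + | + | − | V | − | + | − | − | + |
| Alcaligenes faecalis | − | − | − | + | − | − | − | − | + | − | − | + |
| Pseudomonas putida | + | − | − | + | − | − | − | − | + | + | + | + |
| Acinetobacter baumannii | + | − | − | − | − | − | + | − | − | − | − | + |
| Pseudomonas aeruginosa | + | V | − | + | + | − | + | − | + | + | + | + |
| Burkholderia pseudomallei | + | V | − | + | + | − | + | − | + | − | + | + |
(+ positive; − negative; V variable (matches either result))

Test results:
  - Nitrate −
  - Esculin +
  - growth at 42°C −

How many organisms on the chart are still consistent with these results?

Esculin +: excludes 8 organisms — 3 left.
Nitrate −: all 3 remaining candidates are consistent.
growth at 42°C −: all 3 remaining candidates are consistent.
Still consistent: Burkholderia cepacia, Elizabethkingia meningoseptica, Stenotrophomonas maltophilia.

3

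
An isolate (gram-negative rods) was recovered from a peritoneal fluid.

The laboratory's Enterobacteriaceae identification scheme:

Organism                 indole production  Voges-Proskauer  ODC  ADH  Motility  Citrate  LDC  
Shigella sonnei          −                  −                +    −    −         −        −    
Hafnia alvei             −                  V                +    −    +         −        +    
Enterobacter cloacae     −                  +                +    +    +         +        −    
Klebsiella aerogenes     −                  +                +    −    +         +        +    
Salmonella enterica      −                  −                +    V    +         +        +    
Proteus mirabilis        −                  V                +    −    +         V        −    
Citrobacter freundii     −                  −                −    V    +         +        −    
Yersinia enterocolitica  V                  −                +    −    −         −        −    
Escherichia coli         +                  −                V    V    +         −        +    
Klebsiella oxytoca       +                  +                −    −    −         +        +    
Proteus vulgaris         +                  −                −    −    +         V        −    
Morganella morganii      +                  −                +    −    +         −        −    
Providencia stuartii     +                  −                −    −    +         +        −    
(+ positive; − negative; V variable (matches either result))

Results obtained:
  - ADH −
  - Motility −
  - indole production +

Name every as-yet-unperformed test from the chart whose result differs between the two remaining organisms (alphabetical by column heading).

Citrate, LDC, ODC, Voges-Proskauer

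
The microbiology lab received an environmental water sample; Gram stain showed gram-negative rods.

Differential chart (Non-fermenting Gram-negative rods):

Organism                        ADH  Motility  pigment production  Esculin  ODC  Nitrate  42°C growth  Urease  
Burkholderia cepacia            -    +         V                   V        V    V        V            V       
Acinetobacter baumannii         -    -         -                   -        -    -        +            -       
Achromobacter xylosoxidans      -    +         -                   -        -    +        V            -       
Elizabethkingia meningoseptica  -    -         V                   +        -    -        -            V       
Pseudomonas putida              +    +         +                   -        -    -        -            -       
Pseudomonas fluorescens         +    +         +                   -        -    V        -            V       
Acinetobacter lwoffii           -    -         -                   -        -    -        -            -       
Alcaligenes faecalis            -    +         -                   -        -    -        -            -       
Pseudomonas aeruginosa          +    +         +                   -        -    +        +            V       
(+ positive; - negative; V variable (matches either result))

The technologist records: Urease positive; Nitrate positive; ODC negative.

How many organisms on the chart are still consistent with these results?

Nitrate +: excludes 5 organisms — 4 left.
Urease +: excludes Achromobacter xylosoxidans — 3 left.
ODC -: all 3 remaining candidates are consistent.
Still consistent: Burkholderia cepacia, Pseudomonas aeruginosa, Pseudomonas fluorescens.

3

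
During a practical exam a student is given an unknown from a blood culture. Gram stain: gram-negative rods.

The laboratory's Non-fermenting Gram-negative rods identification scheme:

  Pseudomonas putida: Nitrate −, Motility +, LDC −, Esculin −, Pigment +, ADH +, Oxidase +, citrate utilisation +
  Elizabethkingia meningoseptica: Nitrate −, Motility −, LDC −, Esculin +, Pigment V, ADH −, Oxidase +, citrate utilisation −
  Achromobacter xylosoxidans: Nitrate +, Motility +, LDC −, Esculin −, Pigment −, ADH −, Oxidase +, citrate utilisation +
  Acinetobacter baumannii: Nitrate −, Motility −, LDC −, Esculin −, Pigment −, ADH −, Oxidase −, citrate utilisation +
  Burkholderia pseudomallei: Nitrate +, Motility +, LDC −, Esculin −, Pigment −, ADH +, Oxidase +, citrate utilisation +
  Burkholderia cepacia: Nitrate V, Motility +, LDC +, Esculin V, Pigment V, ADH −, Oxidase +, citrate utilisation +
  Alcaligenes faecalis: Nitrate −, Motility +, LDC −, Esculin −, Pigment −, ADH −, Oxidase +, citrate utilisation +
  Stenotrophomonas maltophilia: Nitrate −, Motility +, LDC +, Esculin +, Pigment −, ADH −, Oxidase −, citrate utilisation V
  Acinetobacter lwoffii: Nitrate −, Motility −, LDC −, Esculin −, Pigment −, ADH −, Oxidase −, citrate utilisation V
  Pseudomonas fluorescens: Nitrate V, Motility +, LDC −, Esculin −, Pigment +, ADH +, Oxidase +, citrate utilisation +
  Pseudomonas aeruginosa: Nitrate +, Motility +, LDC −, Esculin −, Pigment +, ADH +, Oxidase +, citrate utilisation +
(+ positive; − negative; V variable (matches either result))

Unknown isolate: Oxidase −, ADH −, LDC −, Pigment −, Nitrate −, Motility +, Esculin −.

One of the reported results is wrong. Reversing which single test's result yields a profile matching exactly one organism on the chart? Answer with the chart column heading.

As reported, no row in the chart matches all 7 reactions.
Reversing ADH → still no organism matches.
Reversing LDC → still no organism matches.
Reversing Esculin → still no organism matches.
Reversing Oxidase (to +) → unique match: Alcaligenes faecalis.
Reversing Nitrate → still no organism matches.
Reversing Motility → 2 organisms match (not unique).
Reversing Pigment → still no organism matches.

Oxidase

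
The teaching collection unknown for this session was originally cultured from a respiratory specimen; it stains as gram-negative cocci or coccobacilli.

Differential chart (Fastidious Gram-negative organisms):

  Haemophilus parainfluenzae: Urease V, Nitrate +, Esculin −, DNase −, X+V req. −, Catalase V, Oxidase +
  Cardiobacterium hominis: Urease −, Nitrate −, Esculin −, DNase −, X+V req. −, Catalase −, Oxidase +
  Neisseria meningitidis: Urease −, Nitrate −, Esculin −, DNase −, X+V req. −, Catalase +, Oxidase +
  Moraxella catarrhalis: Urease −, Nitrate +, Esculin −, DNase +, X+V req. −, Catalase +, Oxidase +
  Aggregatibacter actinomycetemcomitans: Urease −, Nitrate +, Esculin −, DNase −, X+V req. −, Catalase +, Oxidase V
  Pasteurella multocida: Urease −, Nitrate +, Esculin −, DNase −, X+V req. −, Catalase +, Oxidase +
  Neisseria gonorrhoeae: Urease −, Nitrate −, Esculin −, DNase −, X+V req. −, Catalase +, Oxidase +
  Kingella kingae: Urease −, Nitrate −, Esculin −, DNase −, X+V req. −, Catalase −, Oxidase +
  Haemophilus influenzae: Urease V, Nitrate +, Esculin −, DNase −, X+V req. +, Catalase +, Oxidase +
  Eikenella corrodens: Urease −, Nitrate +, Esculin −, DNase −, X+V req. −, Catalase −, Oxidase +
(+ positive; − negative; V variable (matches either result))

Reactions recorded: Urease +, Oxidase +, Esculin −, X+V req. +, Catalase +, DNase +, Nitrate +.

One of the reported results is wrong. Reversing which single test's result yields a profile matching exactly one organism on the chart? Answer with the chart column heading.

As reported, no row in the chart matches all 7 reactions.
Reversing Esculin → still no organism matches.
Reversing X+V req. → still no organism matches.
Reversing Urease → still no organism matches.
Reversing Catalase → still no organism matches.
Reversing Nitrate → still no organism matches.
Reversing DNase (to −) → unique match: Haemophilus influenzae.
Reversing Oxidase → still no organism matches.

DNase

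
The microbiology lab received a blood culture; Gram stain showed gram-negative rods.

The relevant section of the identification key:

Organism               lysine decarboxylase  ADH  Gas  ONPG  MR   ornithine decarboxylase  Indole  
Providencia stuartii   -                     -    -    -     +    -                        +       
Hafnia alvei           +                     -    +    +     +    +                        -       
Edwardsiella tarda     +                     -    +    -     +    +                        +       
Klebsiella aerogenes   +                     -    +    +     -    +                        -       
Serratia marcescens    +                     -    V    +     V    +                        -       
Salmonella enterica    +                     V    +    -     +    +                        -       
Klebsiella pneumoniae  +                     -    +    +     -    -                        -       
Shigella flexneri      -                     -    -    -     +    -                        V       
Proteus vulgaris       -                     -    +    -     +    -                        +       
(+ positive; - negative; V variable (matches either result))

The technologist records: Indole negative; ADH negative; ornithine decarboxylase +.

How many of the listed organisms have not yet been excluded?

ornithine decarboxylase +: excludes Providencia stuartii, Klebsiella pneumoniae, Shigella flexneri, Proteus vulgaris — 5 left.
ADH -: all 5 remaining candidates are consistent.
Indole -: excludes Edwardsiella tarda — 4 left.
Still consistent: Hafnia alvei, Klebsiella aerogenes, Salmonella enterica, Serratia marcescens.

4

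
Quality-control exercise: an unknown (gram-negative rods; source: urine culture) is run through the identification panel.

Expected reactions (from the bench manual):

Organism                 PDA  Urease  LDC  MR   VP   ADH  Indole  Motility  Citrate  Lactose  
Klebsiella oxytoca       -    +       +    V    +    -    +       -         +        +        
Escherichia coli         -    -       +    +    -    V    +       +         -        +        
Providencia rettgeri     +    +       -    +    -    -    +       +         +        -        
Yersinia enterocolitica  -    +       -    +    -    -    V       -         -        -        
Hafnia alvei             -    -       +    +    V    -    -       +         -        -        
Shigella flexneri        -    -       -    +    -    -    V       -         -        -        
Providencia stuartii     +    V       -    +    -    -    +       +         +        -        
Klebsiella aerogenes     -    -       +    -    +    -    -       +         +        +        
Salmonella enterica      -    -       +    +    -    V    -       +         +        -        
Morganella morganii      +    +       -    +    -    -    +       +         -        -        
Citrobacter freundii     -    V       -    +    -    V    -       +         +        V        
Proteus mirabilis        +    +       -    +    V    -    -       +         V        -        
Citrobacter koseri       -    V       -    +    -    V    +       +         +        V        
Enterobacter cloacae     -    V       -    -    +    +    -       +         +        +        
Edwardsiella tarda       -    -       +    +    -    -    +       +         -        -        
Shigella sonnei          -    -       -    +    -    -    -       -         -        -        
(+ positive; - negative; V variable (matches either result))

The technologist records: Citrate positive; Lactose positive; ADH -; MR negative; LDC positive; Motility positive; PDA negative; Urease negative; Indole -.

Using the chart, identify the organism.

Indole -: excludes 7 organisms — 9 left.
LDC +: excludes 6 organisms — 3 left.
Lactose +: excludes Hafnia alvei, Salmonella enterica — 1 left.
PDA -: the one remaining candidate is consistent.
Citrate +: the one remaining candidate is consistent.
Urease -: the one remaining candidate is consistent.
Motility +: the one remaining candidate is consistent.
MR -: the one remaining candidate is consistent.
ADH -: the one remaining candidate is consistent.

Klebsiella aerogenes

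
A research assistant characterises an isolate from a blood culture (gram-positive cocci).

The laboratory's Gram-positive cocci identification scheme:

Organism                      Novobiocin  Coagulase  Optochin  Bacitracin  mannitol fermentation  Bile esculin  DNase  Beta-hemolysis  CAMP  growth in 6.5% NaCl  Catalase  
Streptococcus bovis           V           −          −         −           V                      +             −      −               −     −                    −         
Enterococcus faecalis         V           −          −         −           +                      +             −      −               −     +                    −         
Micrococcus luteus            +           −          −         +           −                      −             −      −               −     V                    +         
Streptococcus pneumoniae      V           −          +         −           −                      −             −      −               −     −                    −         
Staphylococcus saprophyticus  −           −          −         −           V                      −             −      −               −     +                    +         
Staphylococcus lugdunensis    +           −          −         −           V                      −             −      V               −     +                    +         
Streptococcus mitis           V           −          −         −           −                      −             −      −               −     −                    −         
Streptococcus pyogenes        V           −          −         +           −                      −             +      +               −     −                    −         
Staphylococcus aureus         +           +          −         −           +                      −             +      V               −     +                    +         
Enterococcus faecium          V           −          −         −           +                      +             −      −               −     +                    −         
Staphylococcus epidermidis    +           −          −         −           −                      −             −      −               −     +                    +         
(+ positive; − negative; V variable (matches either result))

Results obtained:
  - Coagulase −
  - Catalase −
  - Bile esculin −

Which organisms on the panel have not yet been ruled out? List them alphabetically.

Streptococcus mitis, Streptococcus pneumoniae, Streptococcus pyogenes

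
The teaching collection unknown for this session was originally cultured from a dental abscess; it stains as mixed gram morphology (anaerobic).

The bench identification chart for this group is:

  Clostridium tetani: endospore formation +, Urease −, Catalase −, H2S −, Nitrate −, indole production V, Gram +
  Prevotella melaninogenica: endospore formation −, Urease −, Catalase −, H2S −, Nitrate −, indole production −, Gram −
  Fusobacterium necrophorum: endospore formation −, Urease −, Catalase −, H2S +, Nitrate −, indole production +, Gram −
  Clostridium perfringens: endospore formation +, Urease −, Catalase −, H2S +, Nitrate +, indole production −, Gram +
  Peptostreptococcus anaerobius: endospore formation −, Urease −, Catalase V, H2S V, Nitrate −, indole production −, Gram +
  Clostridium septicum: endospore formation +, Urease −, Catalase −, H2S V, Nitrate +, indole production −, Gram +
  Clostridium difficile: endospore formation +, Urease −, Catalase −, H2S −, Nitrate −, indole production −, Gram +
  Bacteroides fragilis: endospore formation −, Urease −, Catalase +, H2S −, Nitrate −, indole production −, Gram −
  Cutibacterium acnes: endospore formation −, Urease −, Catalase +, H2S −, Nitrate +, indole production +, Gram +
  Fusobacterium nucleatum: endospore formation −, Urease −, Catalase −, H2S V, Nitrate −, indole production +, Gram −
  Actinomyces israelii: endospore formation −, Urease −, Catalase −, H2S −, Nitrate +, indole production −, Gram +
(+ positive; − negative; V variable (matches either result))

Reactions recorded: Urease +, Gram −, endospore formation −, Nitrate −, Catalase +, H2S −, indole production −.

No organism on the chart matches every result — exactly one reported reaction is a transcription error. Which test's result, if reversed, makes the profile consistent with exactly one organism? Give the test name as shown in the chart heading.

As reported, no row in the chart matches all 7 reactions.
Reversing endospore formation → still no organism matches.
Reversing indole production → still no organism matches.
Reversing H2S → still no organism matches.
Reversing Nitrate → still no organism matches.
Reversing Catalase → still no organism matches.
Reversing Gram → still no organism matches.
Reversing Urease (to −) → unique match: Bacteroides fragilis.

Urease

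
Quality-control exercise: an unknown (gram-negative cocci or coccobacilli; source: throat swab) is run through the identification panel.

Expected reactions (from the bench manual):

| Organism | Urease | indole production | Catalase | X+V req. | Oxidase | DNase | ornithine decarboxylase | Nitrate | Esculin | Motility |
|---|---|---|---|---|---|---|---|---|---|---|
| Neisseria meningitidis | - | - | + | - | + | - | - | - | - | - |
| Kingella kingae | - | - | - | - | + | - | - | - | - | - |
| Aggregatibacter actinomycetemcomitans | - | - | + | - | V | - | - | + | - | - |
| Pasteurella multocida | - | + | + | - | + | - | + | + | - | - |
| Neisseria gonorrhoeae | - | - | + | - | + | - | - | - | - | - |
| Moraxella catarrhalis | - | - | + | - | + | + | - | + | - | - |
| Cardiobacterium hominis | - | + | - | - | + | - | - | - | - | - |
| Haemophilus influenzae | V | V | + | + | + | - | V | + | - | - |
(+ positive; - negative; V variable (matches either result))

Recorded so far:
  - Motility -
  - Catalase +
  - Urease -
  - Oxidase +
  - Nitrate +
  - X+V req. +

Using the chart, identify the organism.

Oxidase +: all 8 remaining candidates are consistent.
X+V req. +: excludes 7 organisms — 1 left.
Nitrate +: the one remaining candidate is consistent.
Urease -: the one remaining candidate is consistent.
Catalase +: the one remaining candidate is consistent.
Motility -: the one remaining candidate is consistent.

Haemophilus influenzae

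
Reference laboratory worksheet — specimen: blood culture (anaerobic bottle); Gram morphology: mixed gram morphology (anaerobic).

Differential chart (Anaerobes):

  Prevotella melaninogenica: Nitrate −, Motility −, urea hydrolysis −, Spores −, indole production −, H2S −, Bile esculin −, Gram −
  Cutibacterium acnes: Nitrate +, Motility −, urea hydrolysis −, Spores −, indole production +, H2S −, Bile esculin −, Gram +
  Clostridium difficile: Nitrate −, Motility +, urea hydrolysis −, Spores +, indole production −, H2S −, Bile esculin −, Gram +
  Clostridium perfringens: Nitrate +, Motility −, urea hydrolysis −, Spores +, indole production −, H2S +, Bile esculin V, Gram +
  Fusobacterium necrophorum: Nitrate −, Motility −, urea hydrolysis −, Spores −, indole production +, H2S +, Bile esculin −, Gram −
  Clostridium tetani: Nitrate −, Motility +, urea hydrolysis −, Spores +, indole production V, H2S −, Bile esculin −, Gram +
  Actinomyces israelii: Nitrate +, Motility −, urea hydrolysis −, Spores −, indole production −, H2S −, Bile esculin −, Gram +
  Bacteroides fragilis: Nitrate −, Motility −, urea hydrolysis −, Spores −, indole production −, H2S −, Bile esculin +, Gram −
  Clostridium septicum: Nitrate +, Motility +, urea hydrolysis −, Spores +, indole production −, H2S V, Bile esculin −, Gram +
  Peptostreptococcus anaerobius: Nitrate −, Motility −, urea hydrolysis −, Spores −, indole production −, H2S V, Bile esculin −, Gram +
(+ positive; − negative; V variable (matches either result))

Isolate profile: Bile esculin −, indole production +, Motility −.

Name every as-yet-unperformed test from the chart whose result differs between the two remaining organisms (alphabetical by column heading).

Gram, H2S, Nitrate

Bile esculin −: excludes Bacteroides fragilis — 9 left.
indole production +: excludes 6 organisms — 3 left.
Motility −: excludes Clostridium tetani — 2 left.
Two candidates remain: Cutibacterium acnes and Fusobacterium necrophorum.
  Nitrate: Cutibacterium acnes +, Fusobacterium necrophorum − — discriminates.
  urea hydrolysis: − vs − — same for both, does not separate.
  Spores: − vs − — same for both, does not separate.
  H2S: Cutibacterium acnes −, Fusobacterium necrophorum + — discriminates.
  Gram: Cutibacterium acnes +, Fusobacterium necrophorum − — discriminates.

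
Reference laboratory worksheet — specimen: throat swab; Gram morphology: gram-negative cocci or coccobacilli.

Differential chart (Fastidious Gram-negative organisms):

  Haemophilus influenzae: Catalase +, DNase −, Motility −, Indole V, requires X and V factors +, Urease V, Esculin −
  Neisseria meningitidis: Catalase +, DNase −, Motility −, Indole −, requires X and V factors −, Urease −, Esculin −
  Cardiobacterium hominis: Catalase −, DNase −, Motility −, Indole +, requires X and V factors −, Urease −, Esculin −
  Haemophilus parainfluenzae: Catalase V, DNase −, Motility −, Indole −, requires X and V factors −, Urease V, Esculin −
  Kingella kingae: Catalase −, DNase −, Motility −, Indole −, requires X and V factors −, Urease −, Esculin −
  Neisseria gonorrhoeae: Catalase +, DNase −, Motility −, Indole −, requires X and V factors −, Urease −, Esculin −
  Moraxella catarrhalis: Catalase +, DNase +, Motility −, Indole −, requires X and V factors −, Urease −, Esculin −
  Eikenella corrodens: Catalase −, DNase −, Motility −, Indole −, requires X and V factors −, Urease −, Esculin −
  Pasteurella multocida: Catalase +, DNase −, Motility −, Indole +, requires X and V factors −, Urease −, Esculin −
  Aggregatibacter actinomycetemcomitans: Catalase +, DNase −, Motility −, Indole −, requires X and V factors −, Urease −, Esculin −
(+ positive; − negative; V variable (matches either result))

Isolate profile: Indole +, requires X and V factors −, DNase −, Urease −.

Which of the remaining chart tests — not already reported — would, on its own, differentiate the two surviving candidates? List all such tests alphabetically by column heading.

Catalase

Indole +: excludes 7 organisms — 3 left.
DNase −: all 3 remaining candidates are consistent.
Urease −: all 3 remaining candidates are consistent.
requires X and V factors −: excludes Haemophilus influenzae — 2 left.
Two candidates remain: Cardiobacterium hominis and Pasteurella multocida.
  Catalase: Cardiobacterium hominis −, Pasteurella multocida + — discriminates.
  Motility: − vs − — same for both, does not separate.
  Esculin: − vs − — same for both, does not separate.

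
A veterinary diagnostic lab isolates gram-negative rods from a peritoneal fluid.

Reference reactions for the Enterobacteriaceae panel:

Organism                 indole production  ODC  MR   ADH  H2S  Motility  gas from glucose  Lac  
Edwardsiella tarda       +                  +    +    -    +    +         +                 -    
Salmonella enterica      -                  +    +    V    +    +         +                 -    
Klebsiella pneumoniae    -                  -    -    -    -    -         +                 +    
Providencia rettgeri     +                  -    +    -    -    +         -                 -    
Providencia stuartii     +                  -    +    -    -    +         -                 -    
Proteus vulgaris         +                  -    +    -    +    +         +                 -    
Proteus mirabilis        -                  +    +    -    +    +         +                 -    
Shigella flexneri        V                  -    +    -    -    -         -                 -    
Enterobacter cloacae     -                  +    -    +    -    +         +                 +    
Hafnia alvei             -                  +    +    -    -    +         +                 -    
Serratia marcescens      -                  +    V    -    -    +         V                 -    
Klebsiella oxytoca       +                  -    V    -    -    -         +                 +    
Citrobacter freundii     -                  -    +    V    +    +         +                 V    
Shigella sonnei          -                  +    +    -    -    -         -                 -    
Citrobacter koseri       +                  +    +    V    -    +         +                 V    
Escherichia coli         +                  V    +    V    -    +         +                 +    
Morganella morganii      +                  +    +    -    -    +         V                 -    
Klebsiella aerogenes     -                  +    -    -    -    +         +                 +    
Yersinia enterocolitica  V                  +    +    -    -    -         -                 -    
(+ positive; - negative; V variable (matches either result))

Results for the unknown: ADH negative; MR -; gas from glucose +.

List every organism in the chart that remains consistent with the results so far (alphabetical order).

Klebsiella aerogenes, Klebsiella oxytoca, Klebsiella pneumoniae, Serratia marcescens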